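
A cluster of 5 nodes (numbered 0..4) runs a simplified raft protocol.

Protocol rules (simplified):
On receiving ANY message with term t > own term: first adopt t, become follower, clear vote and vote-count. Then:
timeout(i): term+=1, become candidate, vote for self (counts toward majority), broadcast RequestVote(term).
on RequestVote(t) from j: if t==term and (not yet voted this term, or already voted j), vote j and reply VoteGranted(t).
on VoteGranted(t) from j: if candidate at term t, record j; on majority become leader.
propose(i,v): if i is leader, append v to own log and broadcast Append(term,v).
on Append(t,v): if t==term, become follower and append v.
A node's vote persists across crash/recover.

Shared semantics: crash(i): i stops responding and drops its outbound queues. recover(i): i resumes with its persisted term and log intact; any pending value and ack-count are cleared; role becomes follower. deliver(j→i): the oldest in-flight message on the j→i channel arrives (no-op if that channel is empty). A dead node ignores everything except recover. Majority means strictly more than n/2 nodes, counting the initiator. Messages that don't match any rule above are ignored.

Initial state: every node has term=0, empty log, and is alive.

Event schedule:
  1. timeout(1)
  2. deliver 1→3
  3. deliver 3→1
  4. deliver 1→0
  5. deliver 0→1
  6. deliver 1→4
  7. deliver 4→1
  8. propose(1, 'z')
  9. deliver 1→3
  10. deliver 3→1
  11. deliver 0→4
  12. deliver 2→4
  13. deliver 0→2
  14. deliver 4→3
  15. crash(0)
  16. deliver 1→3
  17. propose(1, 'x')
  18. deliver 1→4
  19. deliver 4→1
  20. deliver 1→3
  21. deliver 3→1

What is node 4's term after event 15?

1

1. timeout(1):  <1:cand t1 ->
2. deliver 1→3:  <3:foll t1 ->
3. deliver 3→1:  nop
4. deliver 1→0:  <0:foll t1 ->
5. deliver 0→1:  <1:lead t1 ->
6. deliver 1→4:  <4:foll t1 ->
7. deliver 4→1:  nop
8. propose(1,'z'):  <1:lead t1 z>
9. deliver 1→3:  <3:foll t1 z>
10. deliver 3→1:  nop
11. deliver 0→4:  nop
12. deliver 2→4:  nop
13. deliver 0→2:  nop
14. deliver 4→3:  nop
15. crash(0):  <0:✗foll t1 ->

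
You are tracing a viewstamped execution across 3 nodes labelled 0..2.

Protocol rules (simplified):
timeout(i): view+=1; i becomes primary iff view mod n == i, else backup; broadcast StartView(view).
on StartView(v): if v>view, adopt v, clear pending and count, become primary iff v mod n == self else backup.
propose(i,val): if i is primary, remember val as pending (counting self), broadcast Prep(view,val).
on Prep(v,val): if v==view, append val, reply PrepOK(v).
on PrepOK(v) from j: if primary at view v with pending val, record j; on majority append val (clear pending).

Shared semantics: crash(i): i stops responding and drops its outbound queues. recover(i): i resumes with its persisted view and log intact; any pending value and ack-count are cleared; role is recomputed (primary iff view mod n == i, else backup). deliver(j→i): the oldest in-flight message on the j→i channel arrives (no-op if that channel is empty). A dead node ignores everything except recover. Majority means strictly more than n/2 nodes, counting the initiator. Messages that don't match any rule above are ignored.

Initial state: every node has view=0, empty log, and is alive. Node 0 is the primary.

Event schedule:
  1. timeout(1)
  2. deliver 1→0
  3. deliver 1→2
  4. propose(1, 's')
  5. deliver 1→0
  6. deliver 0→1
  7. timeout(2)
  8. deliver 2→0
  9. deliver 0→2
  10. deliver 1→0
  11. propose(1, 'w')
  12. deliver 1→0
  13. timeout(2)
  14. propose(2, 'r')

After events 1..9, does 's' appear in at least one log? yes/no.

e1 timeout(1): 1[prim,v=1,-]
e2 deliver 1→0: 0[back,v=1,-]
e3 deliver 1→2: 2[back,v=1,-]
e4 propose(1,'s'): ·
e5 deliver 1→0: 0[back,v=1,s]
e6 deliver 0→1: 1[prim,v=1,s]
e7 timeout(2): 2[prim,v=2,-]
e8 deliver 2→0: 0[back,v=2,s]
e9 deliver 0→2: ·

yes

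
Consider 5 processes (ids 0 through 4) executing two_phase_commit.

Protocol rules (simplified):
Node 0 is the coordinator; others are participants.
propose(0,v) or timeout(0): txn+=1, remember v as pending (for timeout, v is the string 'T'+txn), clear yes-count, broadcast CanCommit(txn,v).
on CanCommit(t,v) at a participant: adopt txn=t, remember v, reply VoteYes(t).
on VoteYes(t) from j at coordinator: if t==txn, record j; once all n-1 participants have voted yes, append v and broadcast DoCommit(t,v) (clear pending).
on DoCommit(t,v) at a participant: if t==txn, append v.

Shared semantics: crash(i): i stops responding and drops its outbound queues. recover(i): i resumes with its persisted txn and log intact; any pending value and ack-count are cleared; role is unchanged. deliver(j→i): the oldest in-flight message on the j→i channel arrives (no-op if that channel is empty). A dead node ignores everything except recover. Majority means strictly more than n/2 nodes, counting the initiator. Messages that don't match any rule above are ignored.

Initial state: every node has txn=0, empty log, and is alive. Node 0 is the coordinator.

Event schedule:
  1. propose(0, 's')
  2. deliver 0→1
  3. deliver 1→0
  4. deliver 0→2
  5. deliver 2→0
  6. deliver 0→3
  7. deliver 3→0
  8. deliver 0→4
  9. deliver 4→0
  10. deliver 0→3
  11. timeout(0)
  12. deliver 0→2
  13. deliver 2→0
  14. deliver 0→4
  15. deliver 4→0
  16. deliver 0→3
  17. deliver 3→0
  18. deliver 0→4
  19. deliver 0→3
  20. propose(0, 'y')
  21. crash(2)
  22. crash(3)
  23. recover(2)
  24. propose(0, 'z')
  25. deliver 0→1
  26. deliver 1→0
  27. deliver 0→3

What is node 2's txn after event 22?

1

step 1 propose(0,'s'): 0={coor,t=1,log=-}
step 2 deliver 0→1: 1={part,t=1,log=-}
step 3 deliver 1→0: —
step 4 deliver 0→2: 2={part,t=1,log=-}
step 5 deliver 2→0: —
step 6 deliver 0→3: 3={part,t=1,log=-}
step 7 deliver 3→0: —
step 8 deliver 0→4: 4={part,t=1,log=-}
step 9 deliver 4→0: 0={coor,t=1,log=s}
step 10 deliver 0→3: 3={part,t=1,log=s}
step 11 timeout(0): 0={coor,t=2,log=s}
step 12 deliver 0→2: 2={part,t=1,log=s}
step 13 deliver 2→0: —
step 14 deliver 0→4: 4={part,t=1,log=s}
step 15 deliver 4→0: —
step 16 deliver 0→3: 3={part,t=2,log=s}
step 17 deliver 3→0: —
step 18 deliver 0→4: 4={part,t=2,log=s}
step 19 deliver 0→3: —
step 20 propose(0,'y'): 0={coor,t=3,log=s}
step 21 crash(2): 2={✗part,t=1,log=s}
step 22 crash(3): 3={✗part,t=2,log=s}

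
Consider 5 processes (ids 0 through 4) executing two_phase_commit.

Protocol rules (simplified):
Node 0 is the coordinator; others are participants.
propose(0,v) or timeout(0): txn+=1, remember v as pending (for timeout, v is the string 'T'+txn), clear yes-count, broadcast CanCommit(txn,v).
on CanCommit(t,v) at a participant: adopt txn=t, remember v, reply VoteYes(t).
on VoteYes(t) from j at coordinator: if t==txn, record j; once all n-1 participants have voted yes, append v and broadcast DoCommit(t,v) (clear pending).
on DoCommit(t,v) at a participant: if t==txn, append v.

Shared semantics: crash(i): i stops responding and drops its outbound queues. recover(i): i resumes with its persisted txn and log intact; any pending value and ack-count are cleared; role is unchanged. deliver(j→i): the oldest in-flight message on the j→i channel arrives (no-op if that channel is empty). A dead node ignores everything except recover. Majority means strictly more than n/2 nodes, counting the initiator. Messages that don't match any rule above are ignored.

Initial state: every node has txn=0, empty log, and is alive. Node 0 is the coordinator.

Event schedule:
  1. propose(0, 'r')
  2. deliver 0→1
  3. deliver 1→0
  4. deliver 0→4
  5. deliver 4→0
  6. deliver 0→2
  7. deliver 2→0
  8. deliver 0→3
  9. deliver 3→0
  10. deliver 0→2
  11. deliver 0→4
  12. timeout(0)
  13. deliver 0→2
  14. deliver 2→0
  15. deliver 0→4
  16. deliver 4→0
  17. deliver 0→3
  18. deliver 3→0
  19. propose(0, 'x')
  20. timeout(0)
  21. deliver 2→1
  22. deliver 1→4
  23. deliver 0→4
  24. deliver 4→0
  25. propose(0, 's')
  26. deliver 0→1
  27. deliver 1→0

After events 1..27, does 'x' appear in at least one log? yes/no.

after 1 — propose(0,'r'): n0:coor/t1/[-]
after 2 — deliver 0→1: n1:part/t1/[-]
after 3 — deliver 1→0: ·
after 4 — deliver 0→4: n4:part/t1/[-]
after 5 — deliver 4→0: ·
after 6 — deliver 0→2: n2:part/t1/[-]
after 7 — deliver 2→0: ·
after 8 — deliver 0→3: n3:part/t1/[-]
after 9 — deliver 3→0: n0:coor/t1/[r]
after 10 — deliver 0→2: n2:part/t1/[r]
after 11 — deliver 0→4: n4:part/t1/[r]
after 12 — timeout(0): n0:coor/t2/[r]
after 13 — deliver 0→2: n2:part/t2/[r]
after 14 — deliver 2→0: ·
after 15 — deliver 0→4: n4:part/t2/[r]
after 16 — deliver 4→0: ·
after 17 — deliver 0→3: n3:part/t1/[r]
after 18 — deliver 3→0: ·
after 19 — propose(0,'x'): n0:coor/t3/[r]
after 20 — timeout(0): n0:coor/t4/[r]
after 21 — deliver 2→1: ·
after 22 — deliver 1→4: ·
after 23 — deliver 0→4: n4:part/t3/[r]
after 24 — deliver 4→0: ·
after 25 — propose(0,'s'): n0:coor/t5/[r]
after 26 — deliver 0→1: n1:part/t1/[r]
after 27 — deliver 1→0: ·

no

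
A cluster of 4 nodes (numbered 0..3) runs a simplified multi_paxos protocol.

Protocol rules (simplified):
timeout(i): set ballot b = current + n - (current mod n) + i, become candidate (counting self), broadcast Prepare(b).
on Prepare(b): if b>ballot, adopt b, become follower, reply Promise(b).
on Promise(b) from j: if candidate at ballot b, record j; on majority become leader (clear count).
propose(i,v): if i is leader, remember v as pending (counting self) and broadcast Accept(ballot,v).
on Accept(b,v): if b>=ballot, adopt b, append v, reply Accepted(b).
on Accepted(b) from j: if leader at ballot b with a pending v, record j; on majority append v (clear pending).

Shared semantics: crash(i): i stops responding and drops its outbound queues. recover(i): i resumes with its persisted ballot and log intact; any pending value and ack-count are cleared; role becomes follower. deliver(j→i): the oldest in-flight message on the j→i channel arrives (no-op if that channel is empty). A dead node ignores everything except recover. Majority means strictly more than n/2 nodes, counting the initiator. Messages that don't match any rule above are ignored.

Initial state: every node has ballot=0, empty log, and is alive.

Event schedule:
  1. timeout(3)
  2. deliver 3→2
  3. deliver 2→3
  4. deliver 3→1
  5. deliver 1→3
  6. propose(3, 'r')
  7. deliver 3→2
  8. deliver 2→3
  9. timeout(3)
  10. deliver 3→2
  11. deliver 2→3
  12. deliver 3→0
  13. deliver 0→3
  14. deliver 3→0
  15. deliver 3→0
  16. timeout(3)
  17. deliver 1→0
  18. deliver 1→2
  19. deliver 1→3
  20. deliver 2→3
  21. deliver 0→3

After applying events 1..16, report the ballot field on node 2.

after 1 — timeout(3): n3:cand/b7/[-]
after 2 — deliver 3→2: n2:foll/b7/[-]
after 3 — deliver 2→3: ·
after 4 — deliver 3→1: n1:foll/b7/[-]
after 5 — deliver 1→3: n3:lead/b7/[-]
after 6 — propose(3,'r'): ·
after 7 — deliver 3→2: n2:foll/b7/[r]
after 8 — deliver 2→3: ·
after 9 — timeout(3): n3:cand/b11/[-]
after 10 — deliver 3→2: n2:foll/b11/[r]
after 11 — deliver 2→3: ·
after 12 — deliver 3→0: n0:foll/b7/[-]
after 13 — deliver 0→3: ·
after 14 — deliver 3→0: n0:foll/b7/[r]
after 15 — deliver 3→0: n0:foll/b11/[r]
after 16 — timeout(3): n3:cand/b15/[-]

11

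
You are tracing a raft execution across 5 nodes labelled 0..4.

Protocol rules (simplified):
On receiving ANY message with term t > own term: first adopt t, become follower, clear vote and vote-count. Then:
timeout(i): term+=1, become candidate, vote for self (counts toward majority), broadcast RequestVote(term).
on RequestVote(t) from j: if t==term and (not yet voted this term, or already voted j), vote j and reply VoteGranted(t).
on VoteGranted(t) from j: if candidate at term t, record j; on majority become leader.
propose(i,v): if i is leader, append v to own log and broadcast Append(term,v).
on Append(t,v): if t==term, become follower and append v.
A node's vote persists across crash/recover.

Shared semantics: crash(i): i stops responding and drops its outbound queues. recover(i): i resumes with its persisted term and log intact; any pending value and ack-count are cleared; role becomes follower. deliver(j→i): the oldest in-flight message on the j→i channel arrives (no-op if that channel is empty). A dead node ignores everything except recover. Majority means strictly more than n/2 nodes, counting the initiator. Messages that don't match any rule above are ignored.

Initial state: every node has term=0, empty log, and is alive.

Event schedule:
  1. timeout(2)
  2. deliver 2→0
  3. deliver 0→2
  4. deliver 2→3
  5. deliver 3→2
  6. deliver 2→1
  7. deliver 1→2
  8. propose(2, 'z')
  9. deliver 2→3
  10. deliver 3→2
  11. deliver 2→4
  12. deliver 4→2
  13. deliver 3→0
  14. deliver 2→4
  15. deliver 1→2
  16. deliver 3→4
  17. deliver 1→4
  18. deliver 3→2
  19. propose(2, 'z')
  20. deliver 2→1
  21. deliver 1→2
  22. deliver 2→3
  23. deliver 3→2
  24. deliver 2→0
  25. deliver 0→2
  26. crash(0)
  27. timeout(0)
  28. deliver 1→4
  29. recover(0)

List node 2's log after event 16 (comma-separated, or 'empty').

z

e1 timeout(2): 2[cand,t=1,-]
e2 deliver 2→0: 0[foll,t=1,-]
e3 deliver 0→2: ·
e4 deliver 2→3: 3[foll,t=1,-]
e5 deliver 3→2: 2[lead,t=1,-]
e6 deliver 2→1: 1[foll,t=1,-]
e7 deliver 1→2: ·
e8 propose(2,'z'): 2[lead,t=1,z]
e9 deliver 2→3: 3[foll,t=1,z]
e10 deliver 3→2: ·
e11 deliver 2→4: 4[foll,t=1,-]
e12 deliver 4→2: ·
e13 deliver 3→0: ·
e14 deliver 2→4: 4[foll,t=1,z]
e15 deliver 1→2: ·
e16 deliver 3→4: ·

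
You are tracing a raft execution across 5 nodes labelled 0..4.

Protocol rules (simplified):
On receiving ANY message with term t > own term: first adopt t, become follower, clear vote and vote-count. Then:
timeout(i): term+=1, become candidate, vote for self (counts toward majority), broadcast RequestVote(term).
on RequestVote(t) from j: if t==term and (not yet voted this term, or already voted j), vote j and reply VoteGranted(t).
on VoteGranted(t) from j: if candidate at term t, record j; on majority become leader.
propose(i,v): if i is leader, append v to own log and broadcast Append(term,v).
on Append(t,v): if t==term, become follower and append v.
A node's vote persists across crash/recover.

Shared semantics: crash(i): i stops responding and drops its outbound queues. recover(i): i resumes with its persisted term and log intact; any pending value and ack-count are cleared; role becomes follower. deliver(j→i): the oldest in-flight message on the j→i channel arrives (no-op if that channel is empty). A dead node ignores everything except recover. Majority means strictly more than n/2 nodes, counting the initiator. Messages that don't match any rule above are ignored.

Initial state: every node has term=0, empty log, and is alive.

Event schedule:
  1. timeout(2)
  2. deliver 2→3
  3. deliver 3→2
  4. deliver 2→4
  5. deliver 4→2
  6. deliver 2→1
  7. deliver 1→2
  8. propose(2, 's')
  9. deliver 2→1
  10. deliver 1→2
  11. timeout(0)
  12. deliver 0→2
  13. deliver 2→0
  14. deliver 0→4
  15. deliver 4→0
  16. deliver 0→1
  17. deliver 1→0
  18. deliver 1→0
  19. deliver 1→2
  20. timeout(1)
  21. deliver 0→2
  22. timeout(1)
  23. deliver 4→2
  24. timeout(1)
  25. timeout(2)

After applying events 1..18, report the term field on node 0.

1. timeout(2):  <2:cand t1 ->
2. deliver 2→3:  <3:foll t1 ->
3. deliver 3→2:  nop
4. deliver 2→4:  <4:foll t1 ->
5. deliver 4→2:  <2:lead t1 ->
6. deliver 2→1:  <1:foll t1 ->
7. deliver 1→2:  nop
8. propose(2,'s'):  <2:lead t1 s>
9. deliver 2→1:  <1:foll t1 s>
10. deliver 1→2:  nop
11. timeout(0):  <0:cand t1 ->
12. deliver 0→2:  nop
13. deliver 2→0:  nop
14. deliver 0→4:  nop
15. deliver 4→0:  nop
16. deliver 0→1:  nop
17. deliver 1→0:  nop
18. deliver 1→0:  nop

1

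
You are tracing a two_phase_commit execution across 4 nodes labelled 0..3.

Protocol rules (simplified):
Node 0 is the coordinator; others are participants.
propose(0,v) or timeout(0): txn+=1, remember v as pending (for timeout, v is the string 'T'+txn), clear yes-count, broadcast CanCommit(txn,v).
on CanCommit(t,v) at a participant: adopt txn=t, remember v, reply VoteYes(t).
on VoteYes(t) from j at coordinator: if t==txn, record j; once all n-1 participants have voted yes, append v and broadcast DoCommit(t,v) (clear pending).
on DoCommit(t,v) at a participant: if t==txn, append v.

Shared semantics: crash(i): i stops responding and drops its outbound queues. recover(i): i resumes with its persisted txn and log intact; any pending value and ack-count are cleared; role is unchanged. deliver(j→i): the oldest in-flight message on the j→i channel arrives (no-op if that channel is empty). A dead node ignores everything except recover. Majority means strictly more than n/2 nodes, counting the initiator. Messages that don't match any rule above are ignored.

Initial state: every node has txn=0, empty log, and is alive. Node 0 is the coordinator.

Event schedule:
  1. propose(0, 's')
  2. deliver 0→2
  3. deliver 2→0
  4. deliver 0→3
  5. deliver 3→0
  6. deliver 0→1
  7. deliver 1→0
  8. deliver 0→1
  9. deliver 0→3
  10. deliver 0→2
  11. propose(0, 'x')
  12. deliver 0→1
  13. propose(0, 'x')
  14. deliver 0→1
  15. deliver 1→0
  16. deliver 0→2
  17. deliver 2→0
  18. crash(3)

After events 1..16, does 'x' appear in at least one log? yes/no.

e1 propose(0,'s'): 0[coor,t=1,-]
e2 deliver 0→2: 2[part,t=1,-]
e3 deliver 2→0: ·
e4 deliver 0→3: 3[part,t=1,-]
e5 deliver 3→0: ·
e6 deliver 0→1: 1[part,t=1,-]
e7 deliver 1→0: 0[coor,t=1,s]
e8 deliver 0→1: 1[part,t=1,s]
e9 deliver 0→3: 3[part,t=1,s]
e10 deliver 0→2: 2[part,t=1,s]
e11 propose(0,'x'): 0[coor,t=2,s]
e12 deliver 0→1: 1[part,t=2,s]
e13 propose(0,'x'): 0[coor,t=3,s]
e14 deliver 0→1: 1[part,t=3,s]
e15 deliver 1→0: ·
e16 deliver 0→2: 2[part,t=2,s]

no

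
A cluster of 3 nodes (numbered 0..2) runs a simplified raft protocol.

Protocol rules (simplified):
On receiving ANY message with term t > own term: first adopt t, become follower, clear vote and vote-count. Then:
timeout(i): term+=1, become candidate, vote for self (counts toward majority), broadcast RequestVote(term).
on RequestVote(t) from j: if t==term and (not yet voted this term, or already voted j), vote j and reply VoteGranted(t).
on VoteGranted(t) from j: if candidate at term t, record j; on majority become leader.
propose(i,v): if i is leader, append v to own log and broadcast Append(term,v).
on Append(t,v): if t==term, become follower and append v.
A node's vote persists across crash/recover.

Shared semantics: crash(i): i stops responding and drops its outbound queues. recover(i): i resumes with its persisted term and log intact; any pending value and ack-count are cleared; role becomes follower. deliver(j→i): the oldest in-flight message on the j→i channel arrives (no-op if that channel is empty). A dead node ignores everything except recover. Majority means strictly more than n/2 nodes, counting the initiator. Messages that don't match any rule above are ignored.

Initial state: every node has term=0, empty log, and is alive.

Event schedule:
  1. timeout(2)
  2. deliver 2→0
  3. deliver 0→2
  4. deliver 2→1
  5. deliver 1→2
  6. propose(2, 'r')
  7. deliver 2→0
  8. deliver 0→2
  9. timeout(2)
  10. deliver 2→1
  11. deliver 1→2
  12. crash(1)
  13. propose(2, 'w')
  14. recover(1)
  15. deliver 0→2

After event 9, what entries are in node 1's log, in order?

1. timeout(2):  <2:cand t1 ->
2. deliver 2→0:  <0:foll t1 ->
3. deliver 0→2:  <2:lead t1 ->
4. deliver 2→1:  <1:foll t1 ->
5. deliver 1→2:  nop
6. propose(2,'r'):  <2:lead t1 r>
7. deliver 2→0:  <0:foll t1 r>
8. deliver 0→2:  nop
9. timeout(2):  <2:cand t2 r>

empty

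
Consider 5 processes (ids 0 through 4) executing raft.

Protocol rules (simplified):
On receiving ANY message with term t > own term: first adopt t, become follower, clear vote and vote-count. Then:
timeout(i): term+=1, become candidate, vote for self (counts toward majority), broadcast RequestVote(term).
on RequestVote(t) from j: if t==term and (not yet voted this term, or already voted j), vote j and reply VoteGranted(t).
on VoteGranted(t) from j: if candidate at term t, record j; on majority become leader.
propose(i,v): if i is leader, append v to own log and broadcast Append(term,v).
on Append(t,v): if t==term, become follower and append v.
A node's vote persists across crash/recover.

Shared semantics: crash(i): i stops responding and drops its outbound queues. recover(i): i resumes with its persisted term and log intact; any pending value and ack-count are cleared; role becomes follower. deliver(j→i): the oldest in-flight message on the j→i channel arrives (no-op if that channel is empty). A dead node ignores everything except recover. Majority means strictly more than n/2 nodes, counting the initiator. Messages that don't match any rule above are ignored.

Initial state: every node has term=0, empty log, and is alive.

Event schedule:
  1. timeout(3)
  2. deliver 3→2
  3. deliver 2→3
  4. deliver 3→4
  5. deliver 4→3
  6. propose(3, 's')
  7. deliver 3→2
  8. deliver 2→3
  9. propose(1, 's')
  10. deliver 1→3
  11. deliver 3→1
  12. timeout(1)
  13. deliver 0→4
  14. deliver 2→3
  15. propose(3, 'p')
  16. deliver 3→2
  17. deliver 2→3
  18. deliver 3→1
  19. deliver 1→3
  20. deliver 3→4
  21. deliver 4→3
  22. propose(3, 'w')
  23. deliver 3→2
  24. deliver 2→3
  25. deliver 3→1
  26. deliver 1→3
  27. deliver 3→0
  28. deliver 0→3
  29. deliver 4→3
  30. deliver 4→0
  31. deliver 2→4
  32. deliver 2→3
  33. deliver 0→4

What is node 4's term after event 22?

after 1 — timeout(3): n3:cand/t1/[-]
after 2 — deliver 3→2: n2:foll/t1/[-]
after 3 — deliver 2→3: ·
after 4 — deliver 3→4: n4:foll/t1/[-]
after 5 — deliver 4→3: n3:lead/t1/[-]
after 6 — propose(3,'s'): n3:lead/t1/[s]
after 7 — deliver 3→2: n2:foll/t1/[s]
after 8 — deliver 2→3: ·
after 9 — propose(1,'s'): ·
after 10 — deliver 1→3: ·
after 11 — deliver 3→1: n1:foll/t1/[-]
after 12 — timeout(1): n1:cand/t2/[-]
after 13 — deliver 0→4: ·
after 14 — deliver 2→3: ·
after 15 — propose(3,'p'): n3:lead/t1/[s,p]
after 16 — deliver 3→2: n2:foll/t1/[s,p]
after 17 — deliver 2→3: ·
after 18 — deliver 3→1: ·
after 19 — deliver 1→3: ·
after 20 — deliver 3→4: n4:foll/t1/[s]
after 21 — deliver 4→3: ·
after 22 — propose(3,'w'): n3:lead/t1/[s,p,w]

1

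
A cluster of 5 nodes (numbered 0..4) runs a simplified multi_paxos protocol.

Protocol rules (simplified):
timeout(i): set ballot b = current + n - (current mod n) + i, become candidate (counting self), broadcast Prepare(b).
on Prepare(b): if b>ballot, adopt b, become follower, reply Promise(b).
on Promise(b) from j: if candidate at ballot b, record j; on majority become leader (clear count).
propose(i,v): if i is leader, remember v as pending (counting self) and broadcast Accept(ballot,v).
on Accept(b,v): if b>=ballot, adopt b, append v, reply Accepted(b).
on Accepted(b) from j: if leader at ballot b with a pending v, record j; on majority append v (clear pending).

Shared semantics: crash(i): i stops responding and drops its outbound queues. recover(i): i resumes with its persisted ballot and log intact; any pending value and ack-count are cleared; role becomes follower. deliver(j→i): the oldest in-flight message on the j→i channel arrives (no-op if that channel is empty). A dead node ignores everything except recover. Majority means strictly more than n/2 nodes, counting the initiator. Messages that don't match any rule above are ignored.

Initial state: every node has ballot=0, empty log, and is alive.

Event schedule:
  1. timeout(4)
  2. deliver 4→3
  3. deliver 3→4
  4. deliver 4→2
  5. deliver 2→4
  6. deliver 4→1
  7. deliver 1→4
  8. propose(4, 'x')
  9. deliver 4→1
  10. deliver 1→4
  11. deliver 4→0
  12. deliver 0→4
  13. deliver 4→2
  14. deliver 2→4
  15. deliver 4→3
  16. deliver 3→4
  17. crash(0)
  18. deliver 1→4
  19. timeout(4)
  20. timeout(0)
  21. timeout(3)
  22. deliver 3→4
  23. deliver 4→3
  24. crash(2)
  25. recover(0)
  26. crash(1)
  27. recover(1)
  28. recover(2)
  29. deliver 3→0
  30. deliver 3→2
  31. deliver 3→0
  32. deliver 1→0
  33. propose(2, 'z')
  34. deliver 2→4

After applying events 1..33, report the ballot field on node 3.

14

1. timeout(4):  <4:cand b9 ->
2. deliver 4→3:  <3:foll b9 ->
3. deliver 3→4:  nop
4. deliver 4→2:  <2:foll b9 ->
5. deliver 2→4:  <4:lead b9 ->
6. deliver 4→1:  <1:foll b9 ->
7. deliver 1→4:  nop
8. propose(4,'x'):  nop
9. deliver 4→1:  <1:foll b9 x>
10. deliver 1→4:  nop
11. deliver 4→0:  <0:foll b9 ->
12. deliver 0→4:  nop
13. deliver 4→2:  <2:foll b9 x>
14. deliver 2→4:  <4:lead b9 x>
15. deliver 4→3:  <3:foll b9 x>
16. deliver 3→4:  nop
17. crash(0):  <0:✗foll b9 ->
18. deliver 1→4:  nop
19. timeout(4):  <4:cand b14 x>
20. timeout(0):  nop
21. timeout(3):  <3:cand b13 x>
22. deliver 3→4:  nop
23. deliver 4→3:  <3:foll b14 x>
24. crash(2):  <2:✗foll b9 x>
25. recover(0):  <0:foll b9 ->
26. crash(1):  <1:✗foll b9 x>
27. recover(1):  <1:foll b9 x>
28. recover(2):  <2:foll b9 x>
29. deliver 3→0:  <0:foll b13 ->
30. deliver 3→2:  <2:foll b13 x>
31. deliver 3→0:  nop
32. deliver 1→0:  nop
33. propose(2,'z'):  nop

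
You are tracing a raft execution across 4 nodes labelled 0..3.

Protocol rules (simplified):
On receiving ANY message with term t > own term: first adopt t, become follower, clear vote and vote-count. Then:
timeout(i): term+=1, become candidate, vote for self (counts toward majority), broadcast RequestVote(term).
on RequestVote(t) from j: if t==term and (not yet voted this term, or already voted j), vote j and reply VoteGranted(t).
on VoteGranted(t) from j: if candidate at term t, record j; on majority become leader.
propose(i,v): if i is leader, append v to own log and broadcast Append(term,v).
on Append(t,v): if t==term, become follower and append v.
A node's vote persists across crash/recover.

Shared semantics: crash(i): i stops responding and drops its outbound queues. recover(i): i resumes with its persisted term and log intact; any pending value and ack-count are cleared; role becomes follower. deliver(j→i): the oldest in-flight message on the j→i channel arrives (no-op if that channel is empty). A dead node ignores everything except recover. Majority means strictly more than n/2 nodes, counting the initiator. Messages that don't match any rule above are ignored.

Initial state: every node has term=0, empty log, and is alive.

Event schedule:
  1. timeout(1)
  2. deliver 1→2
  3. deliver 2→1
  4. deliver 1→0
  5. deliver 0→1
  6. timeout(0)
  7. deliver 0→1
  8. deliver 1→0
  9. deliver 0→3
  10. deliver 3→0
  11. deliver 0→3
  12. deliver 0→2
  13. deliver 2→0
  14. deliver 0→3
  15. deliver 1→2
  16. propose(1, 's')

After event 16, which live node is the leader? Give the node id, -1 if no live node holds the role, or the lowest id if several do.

0

e1 timeout(1): 1[cand,t=1,-]
e2 deliver 1→2: 2[foll,t=1,-]
e3 deliver 2→1: ·
e4 deliver 1→0: 0[foll,t=1,-]
e5 deliver 0→1: 1[lead,t=1,-]
e6 timeout(0): 0[cand,t=2,-]
e7 deliver 0→1: 1[foll,t=2,-]
e8 deliver 1→0: ·
e9 deliver 0→3: 3[foll,t=2,-]
e10 deliver 3→0: 0[lead,t=2,-]
e11 deliver 0→3: ·
e12 deliver 0→2: 2[foll,t=2,-]
e13 deliver 2→0: ·
e14 deliver 0→3: ·
e15 deliver 1→2: ·
e16 propose(1,'s'): ·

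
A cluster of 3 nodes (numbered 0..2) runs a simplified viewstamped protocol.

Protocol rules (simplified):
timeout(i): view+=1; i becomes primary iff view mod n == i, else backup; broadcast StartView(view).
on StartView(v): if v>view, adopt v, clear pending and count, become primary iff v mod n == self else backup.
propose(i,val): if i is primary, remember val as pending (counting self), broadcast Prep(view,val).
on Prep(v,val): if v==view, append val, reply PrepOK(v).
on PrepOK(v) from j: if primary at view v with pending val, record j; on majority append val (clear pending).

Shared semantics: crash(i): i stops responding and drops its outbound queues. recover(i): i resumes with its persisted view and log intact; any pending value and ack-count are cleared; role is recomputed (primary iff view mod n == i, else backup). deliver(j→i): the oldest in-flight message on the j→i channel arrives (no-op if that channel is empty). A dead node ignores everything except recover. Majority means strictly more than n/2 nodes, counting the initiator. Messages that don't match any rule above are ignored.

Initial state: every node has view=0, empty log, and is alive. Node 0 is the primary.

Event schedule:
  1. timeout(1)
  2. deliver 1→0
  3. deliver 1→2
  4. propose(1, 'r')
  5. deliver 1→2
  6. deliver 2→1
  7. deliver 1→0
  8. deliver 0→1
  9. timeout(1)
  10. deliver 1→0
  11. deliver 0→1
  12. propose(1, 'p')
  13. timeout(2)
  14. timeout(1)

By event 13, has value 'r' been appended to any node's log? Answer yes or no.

1. timeout(1):  <1:prim v1 ->
2. deliver 1→0:  <0:back v1 ->
3. deliver 1→2:  <2:back v1 ->
4. propose(1,'r'):  nop
5. deliver 1→2:  <2:back v1 r>
6. deliver 2→1:  <1:prim v1 r>
7. deliver 1→0:  <0:back v1 r>
8. deliver 0→1:  nop
9. timeout(1):  <1:back v2 r>
10. deliver 1→0:  <0:back v2 r>
11. deliver 0→1:  nop
12. propose(1,'p'):  nop
13. timeout(2):  <2:prim v2 r>

yes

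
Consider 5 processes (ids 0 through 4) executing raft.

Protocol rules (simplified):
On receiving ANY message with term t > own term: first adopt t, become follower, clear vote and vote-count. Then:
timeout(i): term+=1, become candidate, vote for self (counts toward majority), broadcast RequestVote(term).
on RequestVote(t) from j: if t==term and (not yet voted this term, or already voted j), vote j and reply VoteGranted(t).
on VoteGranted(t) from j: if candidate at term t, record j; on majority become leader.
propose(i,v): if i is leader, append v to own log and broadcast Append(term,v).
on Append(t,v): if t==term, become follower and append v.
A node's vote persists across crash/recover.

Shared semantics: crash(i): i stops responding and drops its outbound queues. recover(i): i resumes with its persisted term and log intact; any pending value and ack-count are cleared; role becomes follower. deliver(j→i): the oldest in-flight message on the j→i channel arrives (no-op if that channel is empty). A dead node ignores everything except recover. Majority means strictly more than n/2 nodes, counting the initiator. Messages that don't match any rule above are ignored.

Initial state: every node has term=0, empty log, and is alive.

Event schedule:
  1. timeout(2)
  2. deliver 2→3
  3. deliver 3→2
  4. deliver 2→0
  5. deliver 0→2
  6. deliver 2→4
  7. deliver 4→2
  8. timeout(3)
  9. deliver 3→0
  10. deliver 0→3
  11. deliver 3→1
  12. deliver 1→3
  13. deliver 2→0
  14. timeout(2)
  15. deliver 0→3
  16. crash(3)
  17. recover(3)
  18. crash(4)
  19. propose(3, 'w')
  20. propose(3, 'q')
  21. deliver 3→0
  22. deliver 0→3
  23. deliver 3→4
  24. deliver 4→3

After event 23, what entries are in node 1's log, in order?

empty

1. timeout(2):  <2:cand t1 ->
2. deliver 2→3:  <3:foll t1 ->
3. deliver 3→2:  nop
4. deliver 2→0:  <0:foll t1 ->
5. deliver 0→2:  <2:lead t1 ->
6. deliver 2→4:  <4:foll t1 ->
7. deliver 4→2:  nop
8. timeout(3):  <3:cand t2 ->
9. deliver 3→0:  <0:foll t2 ->
10. deliver 0→3:  nop
11. deliver 3→1:  <1:foll t2 ->
12. deliver 1→3:  <3:lead t2 ->
13. deliver 2→0:  nop
14. timeout(2):  <2:cand t2 ->
15. deliver 0→3:  nop
16. crash(3):  <3:✗lead t2 ->
17. recover(3):  <3:foll t2 ->
18. crash(4):  <4:✗foll t1 ->
19. propose(3,'w'):  nop
20. propose(3,'q'):  nop
21. deliver 3→0:  nop
22. deliver 0→3:  nop
23. deliver 3→4:  nop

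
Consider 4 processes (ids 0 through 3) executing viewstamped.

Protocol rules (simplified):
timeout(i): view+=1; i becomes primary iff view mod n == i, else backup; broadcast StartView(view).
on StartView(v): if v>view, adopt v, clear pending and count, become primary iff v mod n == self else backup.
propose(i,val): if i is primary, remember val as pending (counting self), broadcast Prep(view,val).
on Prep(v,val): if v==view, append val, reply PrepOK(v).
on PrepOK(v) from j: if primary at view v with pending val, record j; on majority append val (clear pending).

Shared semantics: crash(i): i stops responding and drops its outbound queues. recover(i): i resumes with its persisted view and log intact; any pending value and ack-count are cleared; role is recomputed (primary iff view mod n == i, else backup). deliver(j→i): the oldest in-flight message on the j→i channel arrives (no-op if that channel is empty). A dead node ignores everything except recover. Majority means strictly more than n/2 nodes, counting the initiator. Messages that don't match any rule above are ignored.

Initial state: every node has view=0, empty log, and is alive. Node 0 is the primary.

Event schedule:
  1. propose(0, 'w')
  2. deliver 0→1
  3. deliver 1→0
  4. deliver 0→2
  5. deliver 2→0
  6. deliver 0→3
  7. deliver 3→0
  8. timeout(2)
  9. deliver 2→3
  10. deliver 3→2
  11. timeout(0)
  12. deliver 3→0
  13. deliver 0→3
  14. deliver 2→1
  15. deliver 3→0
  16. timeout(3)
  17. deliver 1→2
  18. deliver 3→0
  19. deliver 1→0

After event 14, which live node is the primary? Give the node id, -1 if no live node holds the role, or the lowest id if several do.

1

e1 propose(0,'w'): ·
e2 deliver 0→1: 1[back,v=0,w]
e3 deliver 1→0: ·
e4 deliver 0→2: 2[back,v=0,w]
e5 deliver 2→0: 0[prim,v=0,w]
e6 deliver 0→3: 3[back,v=0,w]
e7 deliver 3→0: ·
e8 timeout(2): 2[back,v=1,w]
e9 deliver 2→3: 3[back,v=1,w]
e10 deliver 3→2: ·
e11 timeout(0): 0[back,v=1,w]
e12 deliver 3→0: ·
e13 deliver 0→3: ·
e14 deliver 2→1: 1[prim,v=1,w]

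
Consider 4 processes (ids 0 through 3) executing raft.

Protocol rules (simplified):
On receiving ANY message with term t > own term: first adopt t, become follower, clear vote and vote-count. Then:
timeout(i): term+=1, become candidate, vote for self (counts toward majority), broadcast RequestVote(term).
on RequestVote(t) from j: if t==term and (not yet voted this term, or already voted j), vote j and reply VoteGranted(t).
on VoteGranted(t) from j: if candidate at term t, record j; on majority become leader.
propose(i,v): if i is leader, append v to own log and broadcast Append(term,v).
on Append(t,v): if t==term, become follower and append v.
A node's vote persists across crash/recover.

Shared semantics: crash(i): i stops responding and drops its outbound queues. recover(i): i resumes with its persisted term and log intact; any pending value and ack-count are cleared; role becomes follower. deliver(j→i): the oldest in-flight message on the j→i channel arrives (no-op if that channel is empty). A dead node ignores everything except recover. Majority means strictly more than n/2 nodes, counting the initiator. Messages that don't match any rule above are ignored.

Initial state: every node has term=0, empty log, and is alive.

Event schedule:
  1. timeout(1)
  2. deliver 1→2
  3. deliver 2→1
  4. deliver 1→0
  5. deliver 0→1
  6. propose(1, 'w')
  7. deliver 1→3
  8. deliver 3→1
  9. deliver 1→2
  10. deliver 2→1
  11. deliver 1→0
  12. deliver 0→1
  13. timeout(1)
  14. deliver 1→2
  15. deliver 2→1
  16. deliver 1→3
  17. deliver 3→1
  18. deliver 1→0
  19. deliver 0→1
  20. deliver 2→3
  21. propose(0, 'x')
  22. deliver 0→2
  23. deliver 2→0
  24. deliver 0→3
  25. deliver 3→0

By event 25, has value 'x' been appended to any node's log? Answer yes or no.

no

step 1 timeout(1): 1={cand,t=1,log=-}
step 2 deliver 1→2: 2={foll,t=1,log=-}
step 3 deliver 2→1: —
step 4 deliver 1→0: 0={foll,t=1,log=-}
step 5 deliver 0→1: 1={lead,t=1,log=-}
step 6 propose(1,'w'): 1={lead,t=1,log=w}
step 7 deliver 1→3: 3={foll,t=1,log=-}
step 8 deliver 3→1: —
step 9 deliver 1→2: 2={foll,t=1,log=w}
step 10 deliver 2→1: —
step 11 deliver 1→0: 0={foll,t=1,log=w}
step 12 deliver 0→1: —
step 13 timeout(1): 1={cand,t=2,log=w}
step 14 deliver 1→2: 2={foll,t=2,log=w}
step 15 deliver 2→1: —
step 16 deliver 1→3: 3={foll,t=1,log=w}
step 17 deliver 3→1: —
step 18 deliver 1→0: 0={foll,t=2,log=w}
step 19 deliver 0→1: 1={lead,t=2,log=w}
step 20 deliver 2→3: —
step 21 propose(0,'x'): —
step 22 deliver 0→2: —
step 23 deliver 2→0: —
step 24 deliver 0→3: —
step 25 deliver 3→0: —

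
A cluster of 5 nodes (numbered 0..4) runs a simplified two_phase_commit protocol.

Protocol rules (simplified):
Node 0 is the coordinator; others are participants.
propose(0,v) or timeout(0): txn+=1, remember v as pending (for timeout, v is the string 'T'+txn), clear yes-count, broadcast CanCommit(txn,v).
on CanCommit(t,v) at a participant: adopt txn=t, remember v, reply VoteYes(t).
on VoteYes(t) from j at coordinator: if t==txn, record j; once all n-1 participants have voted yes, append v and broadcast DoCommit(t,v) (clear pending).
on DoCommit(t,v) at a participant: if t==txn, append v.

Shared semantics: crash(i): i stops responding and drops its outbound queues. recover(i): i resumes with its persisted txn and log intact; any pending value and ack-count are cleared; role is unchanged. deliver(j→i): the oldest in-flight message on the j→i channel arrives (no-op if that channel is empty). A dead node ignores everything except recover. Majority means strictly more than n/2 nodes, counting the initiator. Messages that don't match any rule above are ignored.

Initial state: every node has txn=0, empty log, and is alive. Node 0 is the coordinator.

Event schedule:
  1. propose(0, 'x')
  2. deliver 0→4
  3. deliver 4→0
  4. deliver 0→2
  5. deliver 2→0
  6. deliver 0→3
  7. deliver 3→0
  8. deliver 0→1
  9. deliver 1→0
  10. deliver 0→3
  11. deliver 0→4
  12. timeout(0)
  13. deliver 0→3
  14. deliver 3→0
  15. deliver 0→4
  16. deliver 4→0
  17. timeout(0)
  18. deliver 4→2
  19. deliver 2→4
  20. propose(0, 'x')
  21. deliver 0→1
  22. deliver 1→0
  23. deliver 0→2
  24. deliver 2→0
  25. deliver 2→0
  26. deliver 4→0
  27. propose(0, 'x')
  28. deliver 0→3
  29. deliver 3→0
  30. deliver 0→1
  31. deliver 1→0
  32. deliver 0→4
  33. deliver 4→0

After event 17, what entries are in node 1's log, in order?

empty

after 1 — propose(0,'x'): n0:coor/t1/[-]
after 2 — deliver 0→4: n4:part/t1/[-]
after 3 — deliver 4→0: ·
after 4 — deliver 0→2: n2:part/t1/[-]
after 5 — deliver 2→0: ·
after 6 — deliver 0→3: n3:part/t1/[-]
after 7 — deliver 3→0: ·
after 8 — deliver 0→1: n1:part/t1/[-]
after 9 — deliver 1→0: n0:coor/t1/[x]
after 10 — deliver 0→3: n3:part/t1/[x]
after 11 — deliver 0→4: n4:part/t1/[x]
after 12 — timeout(0): n0:coor/t2/[x]
after 13 — deliver 0→3: n3:part/t2/[x]
after 14 — deliver 3→0: ·
after 15 — deliver 0→4: n4:part/t2/[x]
after 16 — deliver 4→0: ·
after 17 — timeout(0): n0:coor/t3/[x]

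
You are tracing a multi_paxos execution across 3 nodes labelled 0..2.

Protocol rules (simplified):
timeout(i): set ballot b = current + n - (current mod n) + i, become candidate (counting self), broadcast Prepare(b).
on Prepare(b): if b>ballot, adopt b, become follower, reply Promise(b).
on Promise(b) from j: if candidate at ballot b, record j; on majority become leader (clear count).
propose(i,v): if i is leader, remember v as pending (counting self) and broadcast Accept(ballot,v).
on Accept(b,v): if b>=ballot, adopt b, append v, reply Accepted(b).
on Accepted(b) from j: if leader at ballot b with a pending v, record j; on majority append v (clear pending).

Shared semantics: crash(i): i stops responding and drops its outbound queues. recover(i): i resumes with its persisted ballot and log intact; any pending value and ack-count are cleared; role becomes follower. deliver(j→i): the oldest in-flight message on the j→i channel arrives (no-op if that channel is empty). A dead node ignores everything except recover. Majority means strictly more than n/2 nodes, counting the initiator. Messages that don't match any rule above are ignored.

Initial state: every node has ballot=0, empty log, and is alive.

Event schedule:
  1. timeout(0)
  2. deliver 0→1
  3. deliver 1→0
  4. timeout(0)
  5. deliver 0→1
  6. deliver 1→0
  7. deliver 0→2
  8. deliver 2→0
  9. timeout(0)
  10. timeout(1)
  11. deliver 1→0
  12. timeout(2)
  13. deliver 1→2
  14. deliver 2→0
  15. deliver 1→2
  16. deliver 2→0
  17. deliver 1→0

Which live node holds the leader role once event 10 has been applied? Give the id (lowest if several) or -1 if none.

step 1 timeout(0): 0={cand,b=3,log=-}
step 2 deliver 0→1: 1={foll,b=3,log=-}
step 3 deliver 1→0: 0={lead,b=3,log=-}
step 4 timeout(0): 0={cand,b=6,log=-}
step 5 deliver 0→1: 1={foll,b=6,log=-}
step 6 deliver 1→0: 0={lead,b=6,log=-}
step 7 deliver 0→2: 2={foll,b=3,log=-}
step 8 deliver 2→0: —
step 9 timeout(0): 0={cand,b=9,log=-}
step 10 timeout(1): 1={cand,b=10,log=-}

-1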